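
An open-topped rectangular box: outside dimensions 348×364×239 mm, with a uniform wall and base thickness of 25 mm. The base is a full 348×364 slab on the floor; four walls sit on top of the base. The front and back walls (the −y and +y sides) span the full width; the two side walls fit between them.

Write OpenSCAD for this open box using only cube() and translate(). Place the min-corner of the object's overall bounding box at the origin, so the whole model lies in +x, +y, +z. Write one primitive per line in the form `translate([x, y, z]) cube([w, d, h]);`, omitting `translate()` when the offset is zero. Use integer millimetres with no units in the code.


cube([348, 364, 25]);
translate([0, 0, 25]) cube([348, 25, 214]);
translate([0, 339, 25]) cube([348, 25, 214]);
translate([0, 25, 25]) cube([25, 314, 214]);
translate([323, 25, 25]) cube([25, 314, 214]);


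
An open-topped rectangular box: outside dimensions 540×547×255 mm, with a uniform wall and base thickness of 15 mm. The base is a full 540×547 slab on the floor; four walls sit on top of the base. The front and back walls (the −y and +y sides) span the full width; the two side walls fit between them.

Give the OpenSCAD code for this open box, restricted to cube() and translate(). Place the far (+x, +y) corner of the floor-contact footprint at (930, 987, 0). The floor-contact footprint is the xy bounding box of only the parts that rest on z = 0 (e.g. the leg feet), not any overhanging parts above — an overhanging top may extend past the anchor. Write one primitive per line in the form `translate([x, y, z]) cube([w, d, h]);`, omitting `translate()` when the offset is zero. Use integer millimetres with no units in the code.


translate([390, 440, 0]) cube([540, 547, 15]);
translate([390, 440, 15]) cube([540, 15, 240]);
translate([390, 972, 15]) cube([540, 15, 240]);
translate([390, 455, 15]) cube([15, 517, 240]);
translate([915, 455, 15]) cube([15, 517, 240]);


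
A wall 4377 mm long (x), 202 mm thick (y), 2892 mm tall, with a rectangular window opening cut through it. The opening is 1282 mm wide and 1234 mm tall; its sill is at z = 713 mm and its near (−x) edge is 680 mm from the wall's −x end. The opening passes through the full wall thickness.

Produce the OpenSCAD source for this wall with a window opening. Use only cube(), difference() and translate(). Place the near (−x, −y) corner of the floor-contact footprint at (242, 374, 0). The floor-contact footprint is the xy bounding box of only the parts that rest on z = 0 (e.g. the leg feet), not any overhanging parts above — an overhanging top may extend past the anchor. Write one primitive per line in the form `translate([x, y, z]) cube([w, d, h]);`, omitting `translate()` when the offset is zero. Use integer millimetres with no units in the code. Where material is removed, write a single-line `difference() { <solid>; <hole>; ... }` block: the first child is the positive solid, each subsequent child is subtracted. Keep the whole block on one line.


difference() { translate([242, 374, 0]) cube([4377, 202, 2892]); translate([922, 374, 713]) cube([1282, 202, 1234]); }


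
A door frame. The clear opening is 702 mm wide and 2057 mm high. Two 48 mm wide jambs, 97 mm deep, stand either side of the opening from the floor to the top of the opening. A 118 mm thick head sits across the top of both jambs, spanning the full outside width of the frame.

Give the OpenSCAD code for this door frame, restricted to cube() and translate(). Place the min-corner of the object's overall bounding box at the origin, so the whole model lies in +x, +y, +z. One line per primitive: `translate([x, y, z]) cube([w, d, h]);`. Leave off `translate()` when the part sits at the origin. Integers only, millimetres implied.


cube([48, 97, 2057]);
translate([750, 0, 0]) cube([48, 97, 2057]);
translate([0, 0, 2057]) cube([798, 97, 118]);


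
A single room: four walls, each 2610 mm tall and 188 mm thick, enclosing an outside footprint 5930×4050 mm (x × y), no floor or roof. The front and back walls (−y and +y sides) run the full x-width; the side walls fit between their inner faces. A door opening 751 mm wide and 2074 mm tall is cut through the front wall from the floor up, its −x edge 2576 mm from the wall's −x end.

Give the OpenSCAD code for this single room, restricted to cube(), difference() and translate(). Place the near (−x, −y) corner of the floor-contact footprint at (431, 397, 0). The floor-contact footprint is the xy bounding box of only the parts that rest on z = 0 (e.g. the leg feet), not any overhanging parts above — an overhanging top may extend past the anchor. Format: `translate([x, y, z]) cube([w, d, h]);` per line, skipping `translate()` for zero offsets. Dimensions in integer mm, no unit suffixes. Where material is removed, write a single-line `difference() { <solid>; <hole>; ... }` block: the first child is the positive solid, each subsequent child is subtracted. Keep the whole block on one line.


difference() { translate([431, 397, 0]) cube([5930, 188, 2610]); translate([3007, 397, 0]) cube([751, 188, 2074]); }
translate([431, 4259, 0]) cube([5930, 188, 2610]);
translate([431, 585, 0]) cube([188, 3674, 2610]);
translate([6173, 585, 0]) cube([188, 3674, 2610]);


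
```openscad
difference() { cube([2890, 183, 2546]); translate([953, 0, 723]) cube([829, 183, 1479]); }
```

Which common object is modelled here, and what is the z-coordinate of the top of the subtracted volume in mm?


A wall with a window opening. The window head height is 2202 mm.

A wall with a rectangular opening subtracted — a window. Sill at z = 723, opening 1479 mm tall, so the head is at 723 + 1479 = 2202 mm.


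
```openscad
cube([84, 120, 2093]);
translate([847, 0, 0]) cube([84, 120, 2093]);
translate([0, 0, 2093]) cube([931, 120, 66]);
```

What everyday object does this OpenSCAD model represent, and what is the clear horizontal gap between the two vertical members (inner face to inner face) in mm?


A door frame. The clear opening width is 763 mm.

Two 2093 mm tall posts with a header on top — a door frame. The left jamb is 84 mm wide at x = 0; the right jamb starts at x = 847. The clear opening is 847 − 84 = 763 mm.


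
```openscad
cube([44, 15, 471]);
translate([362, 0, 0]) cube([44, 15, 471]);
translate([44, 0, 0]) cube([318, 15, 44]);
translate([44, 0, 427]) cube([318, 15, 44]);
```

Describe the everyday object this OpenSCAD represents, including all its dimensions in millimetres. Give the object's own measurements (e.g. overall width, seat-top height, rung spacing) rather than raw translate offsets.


A rectangular picture frame lying in the x–z plane (depth along y). The opening is 318 mm wide (x) by 383 mm tall (z), surrounded by a border 44 mm wide on all four sides. The frame is 15 mm deep and is made of two full-height vertical stiles with two horizontal rails fitted between them.


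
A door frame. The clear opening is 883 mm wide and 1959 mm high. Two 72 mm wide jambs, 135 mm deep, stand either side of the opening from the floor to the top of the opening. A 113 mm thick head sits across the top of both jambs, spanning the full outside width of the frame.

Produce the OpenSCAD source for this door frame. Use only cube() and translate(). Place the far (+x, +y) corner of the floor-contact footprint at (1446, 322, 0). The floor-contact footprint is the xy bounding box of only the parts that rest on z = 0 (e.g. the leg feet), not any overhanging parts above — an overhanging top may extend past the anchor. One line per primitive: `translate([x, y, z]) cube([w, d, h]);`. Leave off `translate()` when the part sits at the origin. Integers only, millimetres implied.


translate([419, 187, 0]) cube([72, 135, 1959]);
translate([1374, 187, 0]) cube([72, 135, 1959]);
translate([419, 187, 1959]) cube([1027, 135, 113]);


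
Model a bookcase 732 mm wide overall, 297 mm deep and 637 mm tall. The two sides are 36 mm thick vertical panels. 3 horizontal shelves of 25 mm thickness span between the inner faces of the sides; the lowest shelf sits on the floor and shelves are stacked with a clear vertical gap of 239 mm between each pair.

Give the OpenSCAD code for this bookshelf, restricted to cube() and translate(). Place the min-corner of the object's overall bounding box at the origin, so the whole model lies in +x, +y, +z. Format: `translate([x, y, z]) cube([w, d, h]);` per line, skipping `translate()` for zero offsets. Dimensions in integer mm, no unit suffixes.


cube([36, 297, 637]);
translate([696, 0, 0]) cube([36, 297, 637]);
translate([36, 0, 0]) cube([660, 297, 25]);
translate([36, 0, 264]) cube([660, 297, 25]);
translate([36, 0, 528]) cube([660, 297, 25]);


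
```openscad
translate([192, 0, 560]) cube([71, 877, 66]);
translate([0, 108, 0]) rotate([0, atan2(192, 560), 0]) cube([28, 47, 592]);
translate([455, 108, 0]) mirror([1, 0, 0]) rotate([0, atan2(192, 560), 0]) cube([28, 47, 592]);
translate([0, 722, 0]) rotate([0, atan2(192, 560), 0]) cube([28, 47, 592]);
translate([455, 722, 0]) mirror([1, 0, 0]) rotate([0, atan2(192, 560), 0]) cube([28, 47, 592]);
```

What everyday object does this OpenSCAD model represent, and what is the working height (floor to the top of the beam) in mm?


A sawhorse. The overall height is 626 mm.

A beam across two mirrored pairs of raked legs — a sawhorse. The beam's underside is at z = 560 (matching the legs' vertical rise in atan2(192, 560)) and the beam is 66 mm tall, so its top is at 560 + 66 = 626 mm. The raked legs top out at the beam's underside, so that is the highest point.


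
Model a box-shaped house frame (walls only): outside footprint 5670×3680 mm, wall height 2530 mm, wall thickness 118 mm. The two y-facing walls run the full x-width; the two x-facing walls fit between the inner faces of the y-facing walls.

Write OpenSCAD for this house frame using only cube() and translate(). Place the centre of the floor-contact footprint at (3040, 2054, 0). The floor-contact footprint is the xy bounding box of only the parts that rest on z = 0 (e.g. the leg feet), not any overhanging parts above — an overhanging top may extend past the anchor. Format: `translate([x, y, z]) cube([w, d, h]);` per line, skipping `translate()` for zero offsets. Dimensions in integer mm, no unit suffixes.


translate([205, 214, 0]) cube([5670, 118, 2530]);
translate([205, 3776, 0]) cube([5670, 118, 2530]);
translate([205, 332, 0]) cube([118, 3444, 2530]);
translate([5757, 332, 0]) cube([118, 3444, 2530]);


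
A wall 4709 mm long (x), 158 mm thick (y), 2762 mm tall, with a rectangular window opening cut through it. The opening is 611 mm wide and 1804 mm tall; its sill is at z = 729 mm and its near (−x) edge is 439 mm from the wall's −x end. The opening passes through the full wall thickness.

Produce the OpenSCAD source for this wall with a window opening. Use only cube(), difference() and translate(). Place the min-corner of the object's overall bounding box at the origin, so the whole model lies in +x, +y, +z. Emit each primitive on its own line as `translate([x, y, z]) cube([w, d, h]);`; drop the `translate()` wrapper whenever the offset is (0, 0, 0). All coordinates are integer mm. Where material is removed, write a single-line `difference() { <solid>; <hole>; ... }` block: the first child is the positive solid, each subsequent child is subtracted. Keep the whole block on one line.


difference() { cube([4709, 158, 2762]); translate([439, 0, 729]) cube([611, 158, 1804]); }


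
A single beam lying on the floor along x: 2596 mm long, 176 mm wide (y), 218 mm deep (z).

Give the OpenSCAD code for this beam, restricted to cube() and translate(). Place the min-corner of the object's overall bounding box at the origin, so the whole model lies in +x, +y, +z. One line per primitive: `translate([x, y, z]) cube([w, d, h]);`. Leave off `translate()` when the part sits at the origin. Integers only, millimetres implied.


cube([2596, 176, 218]);


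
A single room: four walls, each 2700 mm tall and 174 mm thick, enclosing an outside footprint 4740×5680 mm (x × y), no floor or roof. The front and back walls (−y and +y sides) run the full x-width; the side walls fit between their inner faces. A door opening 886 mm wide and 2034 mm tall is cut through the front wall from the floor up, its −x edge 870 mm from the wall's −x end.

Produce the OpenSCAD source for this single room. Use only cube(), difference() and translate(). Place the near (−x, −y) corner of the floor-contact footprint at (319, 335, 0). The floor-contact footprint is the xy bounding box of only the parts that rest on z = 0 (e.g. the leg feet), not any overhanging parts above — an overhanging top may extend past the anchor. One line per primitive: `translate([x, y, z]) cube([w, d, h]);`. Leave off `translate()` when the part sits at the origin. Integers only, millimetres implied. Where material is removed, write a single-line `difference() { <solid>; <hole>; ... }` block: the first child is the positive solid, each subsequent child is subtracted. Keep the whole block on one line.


difference() { translate([319, 335, 0]) cube([4740, 174, 2700]); translate([1189, 335, 0]) cube([886, 174, 2034]); }
translate([319, 5841, 0]) cube([4740, 174, 2700]);
translate([319, 509, 0]) cube([174, 5332, 2700]);
translate([4885, 509, 0]) cube([174, 5332, 2700]);


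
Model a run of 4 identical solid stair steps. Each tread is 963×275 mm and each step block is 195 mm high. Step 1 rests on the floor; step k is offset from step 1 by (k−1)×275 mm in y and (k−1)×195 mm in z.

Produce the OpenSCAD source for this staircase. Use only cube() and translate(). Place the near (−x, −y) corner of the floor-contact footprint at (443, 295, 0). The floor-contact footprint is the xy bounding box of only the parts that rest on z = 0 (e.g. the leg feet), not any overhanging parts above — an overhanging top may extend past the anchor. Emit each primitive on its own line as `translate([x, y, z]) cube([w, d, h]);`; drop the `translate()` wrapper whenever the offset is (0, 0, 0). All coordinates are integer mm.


translate([443, 295, 0]) cube([963, 275, 195]);
translate([443, 570, 195]) cube([963, 275, 195]);
translate([443, 845, 390]) cube([963, 275, 195]);
translate([443, 1120, 585]) cube([963, 275, 195]);


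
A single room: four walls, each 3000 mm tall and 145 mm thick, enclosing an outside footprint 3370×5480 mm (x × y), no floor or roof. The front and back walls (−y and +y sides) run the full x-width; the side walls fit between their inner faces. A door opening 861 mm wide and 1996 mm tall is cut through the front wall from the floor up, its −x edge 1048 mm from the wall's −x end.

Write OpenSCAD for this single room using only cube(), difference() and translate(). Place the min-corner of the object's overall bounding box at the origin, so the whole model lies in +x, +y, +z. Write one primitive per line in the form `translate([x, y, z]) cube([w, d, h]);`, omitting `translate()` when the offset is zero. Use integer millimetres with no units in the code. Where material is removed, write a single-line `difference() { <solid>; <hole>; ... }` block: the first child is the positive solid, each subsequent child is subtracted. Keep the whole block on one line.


difference() { cube([3370, 145, 3000]); translate([1048, 0, 0]) cube([861, 145, 1996]); }
translate([0, 5335, 0]) cube([3370, 145, 3000]);
translate([0, 145, 0]) cube([145, 5190, 3000]);
translate([3225, 145, 0]) cube([145, 5190, 3000]);


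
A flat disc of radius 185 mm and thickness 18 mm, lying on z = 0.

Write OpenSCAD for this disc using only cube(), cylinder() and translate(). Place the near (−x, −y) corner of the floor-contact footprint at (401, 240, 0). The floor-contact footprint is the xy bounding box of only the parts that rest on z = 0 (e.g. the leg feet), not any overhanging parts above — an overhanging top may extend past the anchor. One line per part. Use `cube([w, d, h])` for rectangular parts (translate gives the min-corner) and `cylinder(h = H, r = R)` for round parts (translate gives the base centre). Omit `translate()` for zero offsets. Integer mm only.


translate([586, 425, 0]) cylinder(h = 18, r = 185);


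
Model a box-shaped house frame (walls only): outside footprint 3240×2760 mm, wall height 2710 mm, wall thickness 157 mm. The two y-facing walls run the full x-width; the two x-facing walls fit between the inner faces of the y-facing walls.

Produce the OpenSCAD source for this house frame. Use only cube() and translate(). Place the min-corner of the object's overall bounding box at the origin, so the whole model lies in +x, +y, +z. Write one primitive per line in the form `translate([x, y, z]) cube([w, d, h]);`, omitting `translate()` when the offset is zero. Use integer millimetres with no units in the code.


cube([3240, 157, 2710]);
translate([0, 2603, 0]) cube([3240, 157, 2710]);
translate([0, 157, 0]) cube([157, 2446, 2710]);
translate([3083, 157, 0]) cube([157, 2446, 2710]);


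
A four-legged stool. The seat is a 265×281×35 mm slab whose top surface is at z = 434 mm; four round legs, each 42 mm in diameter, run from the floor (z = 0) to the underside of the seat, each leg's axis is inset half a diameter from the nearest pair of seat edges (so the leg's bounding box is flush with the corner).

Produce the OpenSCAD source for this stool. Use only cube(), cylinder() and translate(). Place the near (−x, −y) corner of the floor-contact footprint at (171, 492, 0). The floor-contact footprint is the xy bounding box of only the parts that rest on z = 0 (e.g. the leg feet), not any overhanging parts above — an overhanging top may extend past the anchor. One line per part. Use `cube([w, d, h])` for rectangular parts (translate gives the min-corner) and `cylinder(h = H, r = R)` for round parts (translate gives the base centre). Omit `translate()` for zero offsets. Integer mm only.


translate([171, 492, 399]) cube([265, 281, 35]);
translate([192, 513, 0]) cylinder(h = 399, r = 21);
translate([415, 513, 0]) cylinder(h = 399, r = 21);
translate([192, 752, 0]) cylinder(h = 399, r = 21);
translate([415, 752, 0]) cylinder(h = 399, r = 21);


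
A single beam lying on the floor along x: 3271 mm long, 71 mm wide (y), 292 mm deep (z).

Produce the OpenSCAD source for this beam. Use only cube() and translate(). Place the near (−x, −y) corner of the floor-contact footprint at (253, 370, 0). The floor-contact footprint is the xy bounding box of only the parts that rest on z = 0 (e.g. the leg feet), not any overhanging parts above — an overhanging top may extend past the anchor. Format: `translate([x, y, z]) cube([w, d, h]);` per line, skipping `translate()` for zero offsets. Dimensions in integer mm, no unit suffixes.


translate([253, 370, 0]) cube([3271, 71, 292]);


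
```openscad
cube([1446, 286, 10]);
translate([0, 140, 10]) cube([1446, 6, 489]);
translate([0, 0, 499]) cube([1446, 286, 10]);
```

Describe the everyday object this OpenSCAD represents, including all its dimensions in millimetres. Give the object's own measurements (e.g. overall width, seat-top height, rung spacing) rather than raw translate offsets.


An I-beam lying along x, 1446 mm long. Overall section height 509 mm. Two flanges 286 mm wide (y) and 10 mm thick, one on the floor and one at the top; a web 6 mm thick runs between them, centred on the flange width.


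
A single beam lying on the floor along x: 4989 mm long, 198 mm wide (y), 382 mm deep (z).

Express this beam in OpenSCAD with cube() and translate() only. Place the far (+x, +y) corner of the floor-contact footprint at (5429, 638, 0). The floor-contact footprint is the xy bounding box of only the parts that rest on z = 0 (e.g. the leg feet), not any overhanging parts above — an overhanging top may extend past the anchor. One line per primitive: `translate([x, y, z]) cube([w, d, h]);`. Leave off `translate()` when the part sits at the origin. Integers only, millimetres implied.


translate([440, 440, 0]) cube([4989, 198, 382]);


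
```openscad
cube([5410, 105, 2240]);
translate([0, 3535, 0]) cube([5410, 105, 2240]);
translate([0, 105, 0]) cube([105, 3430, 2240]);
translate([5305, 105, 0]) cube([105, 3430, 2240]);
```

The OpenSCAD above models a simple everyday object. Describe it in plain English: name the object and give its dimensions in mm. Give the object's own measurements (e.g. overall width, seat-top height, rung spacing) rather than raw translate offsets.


The wall frame of a small rectangular building: four walls, each 2240 mm tall and 105 mm thick, enclosing a footprint 5410 mm (x) by 3640 mm (y) outside-to-outside, with no floor or roof. The front and back walls (the −y and +y sides) span the full width; the two side walls fit between them.


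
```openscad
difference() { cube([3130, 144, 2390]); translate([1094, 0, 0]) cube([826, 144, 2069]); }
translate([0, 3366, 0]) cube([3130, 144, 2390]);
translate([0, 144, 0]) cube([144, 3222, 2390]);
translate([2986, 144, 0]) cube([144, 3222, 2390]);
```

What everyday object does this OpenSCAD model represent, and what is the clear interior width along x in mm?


A single room. The interior width is 2842 mm.

Four walls enclosing a rectangle with a door in the front wall — a room. Outside width 3130 minus two 144 mm walls gives 2842 mm.


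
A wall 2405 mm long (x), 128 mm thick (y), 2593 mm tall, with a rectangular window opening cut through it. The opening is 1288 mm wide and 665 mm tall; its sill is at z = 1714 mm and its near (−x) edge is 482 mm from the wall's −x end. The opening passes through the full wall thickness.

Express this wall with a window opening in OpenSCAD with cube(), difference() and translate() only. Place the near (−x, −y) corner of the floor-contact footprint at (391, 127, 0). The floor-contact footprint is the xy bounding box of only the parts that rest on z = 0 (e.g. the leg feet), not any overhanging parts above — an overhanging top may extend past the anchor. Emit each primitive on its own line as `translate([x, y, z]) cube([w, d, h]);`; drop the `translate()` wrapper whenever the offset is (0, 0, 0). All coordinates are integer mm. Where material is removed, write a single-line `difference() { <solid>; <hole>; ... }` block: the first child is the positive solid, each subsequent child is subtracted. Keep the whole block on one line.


difference() { translate([391, 127, 0]) cube([2405, 128, 2593]); translate([873, 127, 1714]) cube([1288, 128, 665]); }


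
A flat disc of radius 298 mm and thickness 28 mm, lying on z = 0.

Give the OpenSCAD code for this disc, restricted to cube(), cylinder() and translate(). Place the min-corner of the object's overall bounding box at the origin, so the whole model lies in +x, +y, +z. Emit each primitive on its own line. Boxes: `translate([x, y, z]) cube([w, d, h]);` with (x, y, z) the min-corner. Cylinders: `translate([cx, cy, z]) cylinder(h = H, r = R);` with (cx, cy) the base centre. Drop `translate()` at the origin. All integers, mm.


translate([298, 298, 0]) cylinder(h = 28, r = 298);


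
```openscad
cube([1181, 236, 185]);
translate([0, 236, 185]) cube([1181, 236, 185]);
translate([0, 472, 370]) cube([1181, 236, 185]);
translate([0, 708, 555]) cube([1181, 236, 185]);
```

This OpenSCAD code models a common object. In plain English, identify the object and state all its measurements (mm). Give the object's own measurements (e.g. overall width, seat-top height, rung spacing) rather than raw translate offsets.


A straight staircase of 4 solid steps. Each step is 1181 mm wide (x), 236 mm deep (y, the going) and 185 mm tall (the rise). The first step rests on the floor; each subsequent step sits one going further in +y and one rise higher in +z, directly behind and above the previous step with no overlap.


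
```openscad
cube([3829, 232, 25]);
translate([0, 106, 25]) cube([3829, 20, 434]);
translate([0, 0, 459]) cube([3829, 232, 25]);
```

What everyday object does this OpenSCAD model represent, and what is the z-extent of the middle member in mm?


An I-beam. The web height is 434 mm.

Two wide flanges with a thin centred web — an I-beam. Overall 484 mm minus two 25 mm flanges gives a web of 484 − 2·25 = 434 mm.


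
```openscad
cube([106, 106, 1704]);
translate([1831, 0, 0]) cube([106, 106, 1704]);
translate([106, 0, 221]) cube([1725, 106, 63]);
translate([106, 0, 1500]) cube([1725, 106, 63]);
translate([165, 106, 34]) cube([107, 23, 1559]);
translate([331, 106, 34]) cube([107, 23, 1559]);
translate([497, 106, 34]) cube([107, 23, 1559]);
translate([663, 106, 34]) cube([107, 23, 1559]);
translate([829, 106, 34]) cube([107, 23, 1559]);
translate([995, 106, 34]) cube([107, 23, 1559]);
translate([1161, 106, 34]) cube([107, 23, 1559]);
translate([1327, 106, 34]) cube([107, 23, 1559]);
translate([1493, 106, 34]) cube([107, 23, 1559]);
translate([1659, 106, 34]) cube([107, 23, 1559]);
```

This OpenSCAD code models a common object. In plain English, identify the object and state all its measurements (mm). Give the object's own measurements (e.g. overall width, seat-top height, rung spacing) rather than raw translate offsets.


A fence section. Two 106×106 mm posts, 1704 mm tall, stand on the floor with a clear span of 1725 mm between their inner faces. Two horizontal rails of 106×63 mm section span the gap between the posts with their undersides at z = 221 mm and z = 1500 mm, flush with the posts' −y face. 10 pickets, each 107 mm wide, 23 mm thick and 1559 mm tall, are fixed to the +y face of the rails with their bottoms at z = 34 mm, spaced across the span with a 59 mm gap after the −x post and between neighbouring pickets, with 65 mm left before the +x post.


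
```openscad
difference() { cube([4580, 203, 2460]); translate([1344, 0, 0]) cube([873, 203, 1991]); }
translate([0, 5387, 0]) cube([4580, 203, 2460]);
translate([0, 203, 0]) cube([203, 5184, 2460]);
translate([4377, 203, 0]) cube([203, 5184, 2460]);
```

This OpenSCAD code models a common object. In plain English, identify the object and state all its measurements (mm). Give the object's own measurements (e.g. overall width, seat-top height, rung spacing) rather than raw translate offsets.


A single room: four walls, each 2460 mm tall and 203 mm thick, enclosing an outside footprint 4580×5590 mm (x × y), no floor or roof. The front and back walls (−y and +y sides) run the full x-width; the side walls fit between their inner faces. A door opening 873 mm wide and 1991 mm tall is cut through the front wall from the floor up, its −x edge 1344 mm from the wall's −x end.


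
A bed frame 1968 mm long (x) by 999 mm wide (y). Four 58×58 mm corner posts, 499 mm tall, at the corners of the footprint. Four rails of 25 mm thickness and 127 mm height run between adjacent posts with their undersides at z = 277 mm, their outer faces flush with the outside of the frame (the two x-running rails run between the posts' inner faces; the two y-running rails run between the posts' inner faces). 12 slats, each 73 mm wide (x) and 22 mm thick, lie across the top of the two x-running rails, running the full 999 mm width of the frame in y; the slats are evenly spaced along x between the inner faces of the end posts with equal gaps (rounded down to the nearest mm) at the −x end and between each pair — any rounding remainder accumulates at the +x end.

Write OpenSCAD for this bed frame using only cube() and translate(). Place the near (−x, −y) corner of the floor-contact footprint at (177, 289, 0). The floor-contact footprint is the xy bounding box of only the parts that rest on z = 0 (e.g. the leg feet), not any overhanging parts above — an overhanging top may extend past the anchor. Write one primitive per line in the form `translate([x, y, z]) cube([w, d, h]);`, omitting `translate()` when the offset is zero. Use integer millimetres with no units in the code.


// slat z = rail_z + rail_h = 277 + 127 = 404
// slat gap = ⌊(1852 − 12·73) / 13⌋ = 75
translate([177, 289, 0]) cube([58, 58, 499]);
translate([177, 1230, 0]) cube([58, 58, 499]);
translate([2087, 289, 0]) cube([58, 58, 499]);
translate([2087, 1230, 0]) cube([58, 58, 499]);
translate([235, 289, 277]) cube([1852, 25, 127]);
translate([235, 1263, 277]) cube([1852, 25, 127]);
translate([177, 347, 277]) cube([25, 883, 127]);
translate([2120, 347, 277]) cube([25, 883, 127]);
translate([310, 289, 404]) cube([73, 999, 22]);
translate([458, 289, 404]) cube([73, 999, 22]);
translate([606, 289, 404]) cube([73, 999, 22]);
translate([754, 289, 404]) cube([73, 999, 22]);
translate([902, 289, 404]) cube([73, 999, 22]);
translate([1050, 289, 404]) cube([73, 999, 22]);
translate([1198, 289, 404]) cube([73, 999, 22]);
translate([1346, 289, 404]) cube([73, 999, 22]);
translate([1494, 289, 404]) cube([73, 999, 22]);
translate([1642, 289, 404]) cube([73, 999, 22]);
translate([1790, 289, 404]) cube([73, 999, 22]);
translate([1938, 289, 404]) cube([73, 999, 22]);


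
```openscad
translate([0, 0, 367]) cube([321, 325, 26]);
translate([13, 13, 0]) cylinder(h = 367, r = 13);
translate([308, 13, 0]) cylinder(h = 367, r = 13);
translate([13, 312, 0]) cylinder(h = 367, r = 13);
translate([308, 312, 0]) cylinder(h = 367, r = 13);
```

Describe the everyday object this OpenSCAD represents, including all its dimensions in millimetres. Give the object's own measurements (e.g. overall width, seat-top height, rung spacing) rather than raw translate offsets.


A four-legged stool. The seat is a 321×325×26 mm slab whose top surface is at z = 393 mm; four round legs, each 26 mm in diameter, run from the floor (z = 0) to the underside of the seat, each leg's axis is inset half a diameter from the nearest pair of seat edges (so the leg's bounding box is flush with the corner).


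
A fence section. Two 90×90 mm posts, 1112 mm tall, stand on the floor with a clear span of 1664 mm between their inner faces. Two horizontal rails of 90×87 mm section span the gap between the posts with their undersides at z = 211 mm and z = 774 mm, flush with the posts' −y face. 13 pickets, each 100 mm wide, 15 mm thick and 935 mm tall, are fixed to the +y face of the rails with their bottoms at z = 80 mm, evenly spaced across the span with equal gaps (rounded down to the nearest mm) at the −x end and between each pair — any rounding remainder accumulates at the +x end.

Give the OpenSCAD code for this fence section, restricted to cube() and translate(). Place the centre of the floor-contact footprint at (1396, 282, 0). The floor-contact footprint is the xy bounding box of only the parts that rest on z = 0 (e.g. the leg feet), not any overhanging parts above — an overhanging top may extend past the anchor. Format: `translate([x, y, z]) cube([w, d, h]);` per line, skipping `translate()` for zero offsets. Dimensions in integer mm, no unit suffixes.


translate([474, 237, 0]) cube([90, 90, 1112]);
translate([2228, 237, 0]) cube([90, 90, 1112]);
translate([564, 237, 211]) cube([1664, 90, 87]);
translate([564, 237, 774]) cube([1664, 90, 87]);
translate([590, 327, 80]) cube([100, 15, 935]);
translate([716, 327, 80]) cube([100, 15, 935]);
translate([842, 327, 80]) cube([100, 15, 935]);
translate([968, 327, 80]) cube([100, 15, 935]);
translate([1094, 327, 80]) cube([100, 15, 935]);
translate([1220, 327, 80]) cube([100, 15, 935]);
translate([1346, 327, 80]) cube([100, 15, 935]);
translate([1472, 327, 80]) cube([100, 15, 935]);
translate([1598, 327, 80]) cube([100, 15, 935]);
translate([1724, 327, 80]) cube([100, 15, 935]);
translate([1850, 327, 80]) cube([100, 15, 935]);
translate([1976, 327, 80]) cube([100, 15, 935]);
translate([2102, 327, 80]) cube([100, 15, 935]);


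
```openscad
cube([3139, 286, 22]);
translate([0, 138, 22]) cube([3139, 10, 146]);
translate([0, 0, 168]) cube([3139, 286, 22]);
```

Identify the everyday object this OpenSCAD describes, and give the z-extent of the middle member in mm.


An I-beam. The web height is 146 mm.

Two wide flanges with a thin centred web — an I-beam. Overall 190 mm minus two 22 mm flanges gives a web of 190 − 2·22 = 146 mm.


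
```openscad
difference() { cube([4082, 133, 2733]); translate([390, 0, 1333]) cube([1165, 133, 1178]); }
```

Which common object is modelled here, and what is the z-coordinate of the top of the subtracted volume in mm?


A wall with a window opening. The window head height is 2511 mm.

A wall with a rectangular opening subtracted — a window. Sill at z = 1333, opening 1178 mm tall, so the head is at 1333 + 1178 = 2511 mm.


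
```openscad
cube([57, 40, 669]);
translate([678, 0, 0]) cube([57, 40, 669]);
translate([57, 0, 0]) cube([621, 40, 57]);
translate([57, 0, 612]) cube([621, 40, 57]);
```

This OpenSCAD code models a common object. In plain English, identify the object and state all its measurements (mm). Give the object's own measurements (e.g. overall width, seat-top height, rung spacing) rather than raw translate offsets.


A rectangular picture frame lying in the x–z plane (depth along y). The opening is 621 mm wide (x) by 555 mm tall (z), surrounded by a border 57 mm wide on all four sides. The frame is 40 mm deep and is made of two full-height vertical stiles with two horizontal rails fitted between them.


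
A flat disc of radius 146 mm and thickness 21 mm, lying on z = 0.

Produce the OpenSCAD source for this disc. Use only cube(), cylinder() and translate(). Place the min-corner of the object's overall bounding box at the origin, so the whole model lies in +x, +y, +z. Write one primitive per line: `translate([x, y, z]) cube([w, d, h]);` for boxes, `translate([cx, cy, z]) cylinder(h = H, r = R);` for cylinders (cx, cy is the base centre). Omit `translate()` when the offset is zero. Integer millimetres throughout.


translate([146, 146, 0]) cylinder(h = 21, r = 146);


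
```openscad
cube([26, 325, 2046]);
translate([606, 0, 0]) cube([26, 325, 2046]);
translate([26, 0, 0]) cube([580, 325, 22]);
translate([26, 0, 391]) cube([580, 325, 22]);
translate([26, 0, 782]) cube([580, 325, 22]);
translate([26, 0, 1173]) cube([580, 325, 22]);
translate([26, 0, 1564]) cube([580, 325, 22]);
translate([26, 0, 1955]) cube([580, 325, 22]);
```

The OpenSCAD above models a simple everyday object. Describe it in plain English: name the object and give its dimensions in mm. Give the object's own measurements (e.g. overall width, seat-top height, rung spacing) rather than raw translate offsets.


An open bookshelf. Two side panels, each 26 mm thick, 325 mm deep and 2046 mm tall, stand 632 mm apart (outside-to-outside). Between them sit 6 shelves, each 22 mm thick and 325 mm deep, spanning the full gap between the sides. The bottom shelf rests on the floor (its underside at z = 0) and the clear gap between one shelf's top and the next shelf's underside is 369 mm.


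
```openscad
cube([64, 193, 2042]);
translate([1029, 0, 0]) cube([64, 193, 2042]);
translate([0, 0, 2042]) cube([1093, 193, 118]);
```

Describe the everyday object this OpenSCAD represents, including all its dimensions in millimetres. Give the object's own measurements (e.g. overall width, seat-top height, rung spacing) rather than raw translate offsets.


A door frame. The clear opening is 965 mm wide and 2042 mm high. Two 64 mm wide jambs, 193 mm deep, stand either side of the opening from the floor to the top of the opening. A 118 mm thick head sits across the top of both jambs, spanning the full outside width of the frame.


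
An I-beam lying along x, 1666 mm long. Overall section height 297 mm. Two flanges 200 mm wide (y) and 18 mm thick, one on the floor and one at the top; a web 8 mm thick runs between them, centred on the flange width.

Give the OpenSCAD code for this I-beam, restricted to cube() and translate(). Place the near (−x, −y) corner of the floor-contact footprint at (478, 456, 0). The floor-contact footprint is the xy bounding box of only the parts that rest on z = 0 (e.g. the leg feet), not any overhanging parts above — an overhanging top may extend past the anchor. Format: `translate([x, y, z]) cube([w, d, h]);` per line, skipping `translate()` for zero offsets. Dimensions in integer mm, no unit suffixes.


translate([478, 456, 0]) cube([1666, 200, 18]);
translate([478, 552, 18]) cube([1666, 8, 261]);
translate([478, 456, 279]) cube([1666, 200, 18]);


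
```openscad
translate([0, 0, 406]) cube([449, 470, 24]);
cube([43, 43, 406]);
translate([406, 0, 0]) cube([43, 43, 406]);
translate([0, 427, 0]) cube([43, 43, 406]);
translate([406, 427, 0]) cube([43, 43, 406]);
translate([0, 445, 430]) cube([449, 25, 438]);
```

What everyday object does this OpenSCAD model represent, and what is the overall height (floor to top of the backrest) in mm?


A chair. The overall height is 868 mm.

A slab on four corner posts with a tall panel at the back — a chair. The seat slab sits at z = 406 with thickness 24, and the 438 mm backrest starts at the seat top, so the overall height is 406 + 24 + 438 = 868 mm.


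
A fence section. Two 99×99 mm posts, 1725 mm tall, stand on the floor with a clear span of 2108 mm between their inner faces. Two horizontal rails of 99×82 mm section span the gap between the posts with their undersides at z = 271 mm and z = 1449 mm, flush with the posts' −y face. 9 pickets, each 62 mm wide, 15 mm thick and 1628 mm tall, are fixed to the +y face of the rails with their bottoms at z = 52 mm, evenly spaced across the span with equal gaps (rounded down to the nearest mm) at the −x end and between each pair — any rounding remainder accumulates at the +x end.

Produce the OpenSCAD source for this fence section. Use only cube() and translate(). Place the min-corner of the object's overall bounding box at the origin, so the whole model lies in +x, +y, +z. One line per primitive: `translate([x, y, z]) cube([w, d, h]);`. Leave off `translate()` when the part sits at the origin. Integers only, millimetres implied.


cube([99, 99, 1725]);
translate([2207, 0, 0]) cube([99, 99, 1725]);
translate([99, 0, 271]) cube([2108, 99, 82]);
translate([99, 0, 1449]) cube([2108, 99, 82]);
translate([254, 99, 52]) cube([62, 15, 1628]);
translate([471, 99, 52]) cube([62, 15, 1628]);
translate([688, 99, 52]) cube([62, 15, 1628]);
translate([905, 99, 52]) cube([62, 15, 1628]);
translate([1122, 99, 52]) cube([62, 15, 1628]);
translate([1339, 99, 52]) cube([62, 15, 1628]);
translate([1556, 99, 52]) cube([62, 15, 1628]);
translate([1773, 99, 52]) cube([62, 15, 1628]);
translate([1990, 99, 52]) cube([62, 15, 1628]);


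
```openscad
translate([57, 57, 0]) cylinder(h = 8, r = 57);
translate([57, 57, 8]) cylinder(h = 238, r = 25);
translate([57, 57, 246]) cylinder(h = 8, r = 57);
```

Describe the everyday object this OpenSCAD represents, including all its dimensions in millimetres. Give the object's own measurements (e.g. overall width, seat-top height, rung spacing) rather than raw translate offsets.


A spool: two coaxial disc flanges of radius 57 mm and thickness 8 mm, joined by a core cylinder of radius 25 mm and height 238 mm. The lower flange rests on z = 0 and the three cylinders share a vertical axis.


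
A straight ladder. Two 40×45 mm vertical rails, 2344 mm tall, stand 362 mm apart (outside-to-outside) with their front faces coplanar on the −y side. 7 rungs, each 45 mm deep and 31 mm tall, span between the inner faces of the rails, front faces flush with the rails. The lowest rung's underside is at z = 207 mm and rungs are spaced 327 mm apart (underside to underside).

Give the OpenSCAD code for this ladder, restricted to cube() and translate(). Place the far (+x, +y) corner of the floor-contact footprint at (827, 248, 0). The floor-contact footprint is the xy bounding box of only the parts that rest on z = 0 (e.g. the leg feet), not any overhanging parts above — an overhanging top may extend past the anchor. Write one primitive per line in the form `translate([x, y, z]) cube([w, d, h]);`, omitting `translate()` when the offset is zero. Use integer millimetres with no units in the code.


// rung span = 362 - 2*40 = 282
// rung[k] z = 207 + k*327
translate([465, 203, 0]) cube([40, 45, 2344]);
translate([787, 203, 0]) cube([40, 45, 2344]);
translate([505, 203, 207]) cube([282, 45, 31]);
translate([505, 203, 534]) cube([282, 45, 31]);
translate([505, 203, 861]) cube([282, 45, 31]);
translate([505, 203, 1188]) cube([282, 45, 31]);
translate([505, 203, 1515]) cube([282, 45, 31]);
translate([505, 203, 1842]) cube([282, 45, 31]);
translate([505, 203, 2169]) cube([282, 45, 31]);
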